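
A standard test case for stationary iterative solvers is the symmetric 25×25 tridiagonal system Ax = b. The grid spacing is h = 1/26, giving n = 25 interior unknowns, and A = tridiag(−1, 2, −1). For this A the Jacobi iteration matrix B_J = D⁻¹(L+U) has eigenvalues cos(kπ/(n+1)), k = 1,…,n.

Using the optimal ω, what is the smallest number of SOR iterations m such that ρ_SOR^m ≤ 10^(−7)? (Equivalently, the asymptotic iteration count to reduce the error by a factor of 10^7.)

m = 67

½·tridiag(1,0,1) at n=25: λ_k = cos(kπ/26); max |λ| at k=1 ⇒ ρ_J = cos(π/26) ≈ 0.9927089.
√(1−ρ_J²) simplifies to sin(π/26) = 0.1205367.
So ω* = 2/1.1205367 = 1.7848590 (Young).
ρ(B_{ω*}) = ω*−1 = 0.7848590
ρ_SOR^m ≤ 10^(−7) ⇔ m ≥ 7·ln10/(−ln 0.7848590) = 16.1181/0.242251 = 66.535; m = ⌈66.535⌉ = 67.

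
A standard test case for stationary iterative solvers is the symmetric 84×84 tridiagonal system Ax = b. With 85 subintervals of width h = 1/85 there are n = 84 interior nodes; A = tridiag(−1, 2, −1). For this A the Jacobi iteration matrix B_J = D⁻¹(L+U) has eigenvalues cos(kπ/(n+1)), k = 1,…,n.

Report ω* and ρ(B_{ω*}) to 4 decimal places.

ω* = 1.9287, ρ_SOR = 0.9287

With n=84, ρ(Jacobi) = cos(π/85) = 0.9993.
√(1 − cos²(π/85)) = sin(π/85) ≈ 0.03695.
[ω*] 2 ÷ (1 + 0.03695) = 2 ÷ 1.03695 = 1.9287.
and ρ(B_{ω*}) = 1.9287 − 1 = 0.9287.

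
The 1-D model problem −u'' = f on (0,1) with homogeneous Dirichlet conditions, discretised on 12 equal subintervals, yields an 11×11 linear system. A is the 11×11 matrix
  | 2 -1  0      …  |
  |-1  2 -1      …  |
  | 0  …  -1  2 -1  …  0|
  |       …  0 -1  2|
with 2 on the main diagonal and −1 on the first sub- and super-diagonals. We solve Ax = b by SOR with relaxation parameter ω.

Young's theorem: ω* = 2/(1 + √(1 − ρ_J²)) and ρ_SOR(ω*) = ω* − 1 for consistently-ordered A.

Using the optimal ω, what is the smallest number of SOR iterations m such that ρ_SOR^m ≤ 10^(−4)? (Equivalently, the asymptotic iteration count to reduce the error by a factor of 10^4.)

[ρ_J] n=11: ρ(B_J) = cos(π/(n+1)) = cos(π/12) = 0.9659258.
√(1−ρ_J²) simplifies to sin(π/12) = 0.2588190.
ω* = 2 / (1 + 0.2588190) = 2 / 1.2588190 ≈ 1.5887908.
and ρ(B_{ω*}) = 1.5887908 − 1 = 0.5887908.
For 4 digits: m = 4·ln10 / (−ln 0.5887908) = 9.21034/0.529684 = 17.388; round up → m = 18.

m = 18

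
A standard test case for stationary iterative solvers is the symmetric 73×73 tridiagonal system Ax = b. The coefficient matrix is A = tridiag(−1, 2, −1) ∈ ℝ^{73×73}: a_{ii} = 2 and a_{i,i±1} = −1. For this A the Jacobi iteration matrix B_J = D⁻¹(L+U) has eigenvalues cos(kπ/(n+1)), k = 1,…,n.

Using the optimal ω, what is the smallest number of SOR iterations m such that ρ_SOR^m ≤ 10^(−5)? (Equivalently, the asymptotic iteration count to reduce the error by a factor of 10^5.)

m = 136

spectrum of D⁻¹(L+U) = {cos(kπ/74) : 1≤k≤73}; ρ_J = cos(π/74) = 0.9990990.
√(1 − cos²(π/74)) = sin(π/74) ≈ 0.0424412.
ω* = 2/(1 + 0.0424412) = 2/1.0424412 = 1.9185734.
ρ_SOR = ω* − 1 ≈ 0.9185734.
5·ln10 = 11.5129; −ln(0.9185734) = 0.0849335; m = ⌈11.5129/0.0849335⌉ = ⌈135.552⌉ = 136.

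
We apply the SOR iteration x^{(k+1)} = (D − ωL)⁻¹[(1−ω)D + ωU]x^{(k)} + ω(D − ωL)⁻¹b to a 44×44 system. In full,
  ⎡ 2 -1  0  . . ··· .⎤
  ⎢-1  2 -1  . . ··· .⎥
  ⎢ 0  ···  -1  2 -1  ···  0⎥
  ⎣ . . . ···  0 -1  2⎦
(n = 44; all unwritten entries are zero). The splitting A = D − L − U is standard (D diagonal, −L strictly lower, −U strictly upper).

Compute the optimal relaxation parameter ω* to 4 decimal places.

ω* = 1.8696

[ρ_J] n=44: ρ(B_J) = cos(π/(n+1)) = cos(π/45) = 0.9976.
√(1−ρ_J²) simplifies to sin(π/45) = 0.06976.
So ω* = 2/1.06976 = 1.8696 (Young).
ρ_SOR = ω* − 1 ≈ 0.8696.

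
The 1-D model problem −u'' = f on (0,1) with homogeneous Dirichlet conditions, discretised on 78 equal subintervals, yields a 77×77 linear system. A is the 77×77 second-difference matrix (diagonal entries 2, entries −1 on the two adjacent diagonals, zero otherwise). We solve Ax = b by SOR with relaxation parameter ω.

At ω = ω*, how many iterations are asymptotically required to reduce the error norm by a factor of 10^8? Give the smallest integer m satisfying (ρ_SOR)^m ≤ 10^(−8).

spectrum of D⁻¹(L+U) = {cos(kπ/78) : 1≤k≤77}; ρ_J = cos(π/78) = 0.9991890.
√(1 − cos²(π/78)) = sin(π/78) ≈ 0.0402659.
Young: ω* = 2/(1+√(1−ρ_J²)) = 2/(1+0.0402659) = 2/1.0402659 = 1.9225854.
ρ_SOR = ω* − 1 = 1.9225854 − 1 = 0.9225854.
For 8 digits: m = 8·ln10 / (−ln 0.9225854) = 18.4207/0.0805753 = 228.615; round up → m = 229.

m = 229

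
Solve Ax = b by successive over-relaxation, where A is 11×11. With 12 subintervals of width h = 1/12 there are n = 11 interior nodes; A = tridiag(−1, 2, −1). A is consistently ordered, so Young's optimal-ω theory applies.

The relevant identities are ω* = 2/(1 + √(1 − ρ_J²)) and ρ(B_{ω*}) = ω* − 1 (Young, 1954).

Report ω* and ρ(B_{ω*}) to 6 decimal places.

ω* = 1.588791, ρ_SOR = 0.588791

spectrum of D⁻¹(L+U) = {cos(kπ/12) : 1≤k≤11}; ρ_J = cos(π/12) = 0.965926.
1 − cos²(π/12) = sin²(π/12) ⇒ √(1−ρ_J²) = sin(π/12) = 0.2588190.
Young: ω* = 2/(1+√(1−ρ_J²)) = 2/(1+0.2588190) = 2/1.2588190 = 1.588791.
[ρ_SOR] ω* − 1 = 0.588791.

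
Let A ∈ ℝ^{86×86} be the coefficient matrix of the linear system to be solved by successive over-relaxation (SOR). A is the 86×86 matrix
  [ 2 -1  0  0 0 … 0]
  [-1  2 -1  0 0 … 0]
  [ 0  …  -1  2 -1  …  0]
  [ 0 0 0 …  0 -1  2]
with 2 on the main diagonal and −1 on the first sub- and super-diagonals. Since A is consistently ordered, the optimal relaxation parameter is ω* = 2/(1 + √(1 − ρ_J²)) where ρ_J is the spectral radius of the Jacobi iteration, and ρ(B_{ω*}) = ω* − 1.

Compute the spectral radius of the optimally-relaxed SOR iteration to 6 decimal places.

ρ_J = max_k |cos(kπ/87)| = cos(π/87) = 0.999348
√(1−ρ_J²) = |sin(π/87)| = 0.0361024
ω* = 2/(1+0.0361024) = 1.930311
At ω = 1.930311 every |λ(B_ω)| = ω−1, so ρ_SOR = 0.930311.

ρ_SOR = 0.930311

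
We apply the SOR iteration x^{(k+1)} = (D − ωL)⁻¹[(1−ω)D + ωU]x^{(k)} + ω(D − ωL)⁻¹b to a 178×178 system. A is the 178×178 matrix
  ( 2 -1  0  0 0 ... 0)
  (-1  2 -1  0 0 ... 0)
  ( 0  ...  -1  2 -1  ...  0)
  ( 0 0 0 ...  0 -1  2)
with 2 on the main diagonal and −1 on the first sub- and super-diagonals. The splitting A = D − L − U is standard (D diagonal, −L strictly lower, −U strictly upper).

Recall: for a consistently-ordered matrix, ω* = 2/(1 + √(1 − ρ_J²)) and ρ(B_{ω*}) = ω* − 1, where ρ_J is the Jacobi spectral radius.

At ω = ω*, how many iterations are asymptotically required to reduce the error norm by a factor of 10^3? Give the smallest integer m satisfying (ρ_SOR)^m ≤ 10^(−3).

m = 197

spectrum of D⁻¹(L+U) = {cos(kπ/179) : 1≤k≤178}; ρ_J = cos(π/179) = 0.9998460.
√(1−ρ_J²) simplifies to sin(π/179) = 0.0175499.
Then 2/(1+√(1−ρ_J²)) = 2/(1+0.0175499); ω* = 2/1.0175499 = 1.9655056.
ρ(B_{ω*}) = ω*−1 = 0.9655056
For 3 digits: m = 3·ln10 / (−ln 0.9655056) = 6.90776/0.0351034 = 196.783; round up → m = 197.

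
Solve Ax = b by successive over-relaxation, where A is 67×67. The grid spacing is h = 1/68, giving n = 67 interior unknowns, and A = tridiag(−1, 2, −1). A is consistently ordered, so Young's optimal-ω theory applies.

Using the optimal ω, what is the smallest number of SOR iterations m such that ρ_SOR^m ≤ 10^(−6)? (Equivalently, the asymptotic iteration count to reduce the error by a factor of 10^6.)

[ρ_J] n=67: ρ(B_J) = cos(π/(n+1)) = cos(π/68) = 0.9989330.
√(1−ρ_J²) simplifies to sin(π/68) = 0.0461835.
ω* = 2/(1+0.0461835) = 1.9117105
ρ(B_{ω*}) = ω*−1 = 0.9117105
Need (0.9117105)^m ≤ 10^(−6): m ≥ 6·ln10/|ln 0.9117105| = 13.8155/0.0924328 = 149.465 ⇒ m = 150.

m = 150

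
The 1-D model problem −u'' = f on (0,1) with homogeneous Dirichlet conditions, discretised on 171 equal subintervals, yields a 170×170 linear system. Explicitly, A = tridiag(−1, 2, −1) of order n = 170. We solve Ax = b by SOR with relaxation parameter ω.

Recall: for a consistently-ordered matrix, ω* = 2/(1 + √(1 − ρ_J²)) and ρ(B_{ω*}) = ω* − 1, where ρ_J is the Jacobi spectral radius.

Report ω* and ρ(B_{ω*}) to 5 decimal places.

½·tridiag(1,0,1) at n=170: λ_k = cos(kπ/171); max |λ| at k=1 ⇒ ρ_J = cos(π/171) ≈ 0.99983.
√(1 − cos²(π/171)) = sin(π/171) ≈ 0.018371.
So ω* = 2/1.018371 = 1.96392 (Young).
At ω = 1.96392 every |λ(B_ω)| = ω−1, so ρ_SOR = 0.96392.

ω* = 1.96392, ρ_SOR = 0.96392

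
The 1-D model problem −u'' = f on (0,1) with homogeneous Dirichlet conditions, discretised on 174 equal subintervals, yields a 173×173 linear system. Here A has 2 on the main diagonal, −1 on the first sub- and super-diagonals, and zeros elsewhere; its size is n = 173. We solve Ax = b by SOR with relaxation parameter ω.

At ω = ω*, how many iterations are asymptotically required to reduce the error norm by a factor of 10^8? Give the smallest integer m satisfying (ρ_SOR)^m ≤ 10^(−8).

spectrum of D⁻¹(L+U) = {cos(kπ/174) : 1≤k≤173}; ρ_J = cos(π/174) = 0.9998370.
√(1−ρ_J²) simplifies to sin(π/174) = 0.0180541.
ω* = 2 / (1 + 0.0180541) = 2 / 1.0180541 ≈ 1.9645321.
ρ_SOR = ω* − 1 ≈ 0.9645321.
(0.9645321)^m ≤ 10^{−8}  ⇒  m·ln(0.9645321) ≤ −8·ln10  ⇒  m ≥ 510.096  ⇒  m = 511

m = 511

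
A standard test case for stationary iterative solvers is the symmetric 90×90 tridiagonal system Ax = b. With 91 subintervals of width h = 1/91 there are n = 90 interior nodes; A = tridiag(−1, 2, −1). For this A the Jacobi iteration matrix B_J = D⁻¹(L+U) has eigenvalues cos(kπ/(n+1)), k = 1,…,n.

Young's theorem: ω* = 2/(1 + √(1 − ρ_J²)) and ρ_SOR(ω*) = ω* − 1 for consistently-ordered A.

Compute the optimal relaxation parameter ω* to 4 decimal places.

n=90: λ(B_J) = 1 − λ(A)/2 = cos(kπ/91); k=1 gives ρ_J = 0.9994.
root = sin(π/91) = 0.03452  (since 1−cos² = sin²).
Young: ω* = 2/(1+√(1−ρ_J²)) = 2/(1+0.03452) = 2/1.03452 = 1.9333.
Hence ρ(B_{ω*}) = 1.9333 − 1 = 0.9333.

ω* = 1.9333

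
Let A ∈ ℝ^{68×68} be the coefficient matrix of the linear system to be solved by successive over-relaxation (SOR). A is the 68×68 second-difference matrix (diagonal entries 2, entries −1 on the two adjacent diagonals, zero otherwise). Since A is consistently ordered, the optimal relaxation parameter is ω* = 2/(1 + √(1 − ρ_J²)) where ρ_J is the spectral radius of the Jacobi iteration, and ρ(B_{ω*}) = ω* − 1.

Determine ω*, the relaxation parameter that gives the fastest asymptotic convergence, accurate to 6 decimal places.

ω* = 1.912934

[ρ_J] n=68: ρ(B_J) = cos(π/(n+1)) = cos(π/69) = 0.998964.
√(1−ρ_J²) simplifies to sin(π/69) = 0.0455146.
Young: ω* = 2/(1+√(1−ρ_J²)) = 2/(1+0.0455146) = 2/1.0455146 = 1.912934.
and ρ(B_{ω*}) = 1.912934 − 1 = 0.912934.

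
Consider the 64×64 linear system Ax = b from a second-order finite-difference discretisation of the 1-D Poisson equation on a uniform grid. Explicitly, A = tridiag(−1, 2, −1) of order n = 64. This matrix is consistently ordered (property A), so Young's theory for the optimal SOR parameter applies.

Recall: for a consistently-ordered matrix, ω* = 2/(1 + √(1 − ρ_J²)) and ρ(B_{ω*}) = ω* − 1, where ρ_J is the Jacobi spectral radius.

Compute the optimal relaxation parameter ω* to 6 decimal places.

n=64: λ(B_J) = 1 − λ(A)/2 = cos(kπ/65); k=1 gives ρ_J = 0.998832.
√(1 − cos²(π/65)) = sin(π/65) ≈ 0.0483134.
Then 2/(1+√(1−ρ_J²)) = 2/(1+0.0483134); ω* = 2/1.0483134 = 1.907826.
Hence ρ(B_{ω*}) = 1.907826 − 1 = 0.907826.

ω* = 1.907826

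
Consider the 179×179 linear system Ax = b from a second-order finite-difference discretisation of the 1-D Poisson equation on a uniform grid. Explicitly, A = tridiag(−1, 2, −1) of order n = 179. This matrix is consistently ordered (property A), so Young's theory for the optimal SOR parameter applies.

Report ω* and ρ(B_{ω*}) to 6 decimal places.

ω* = 1.965694, ρ_SOR = 0.965694

n=179: λ(B_J) = 1 − λ(A)/2 = cos(kπ/180); k=1 gives ρ_J = 0.999848.
√(1−ρ_J²) = |sin(π/180)| = 0.0174524
[ω*] 2 ÷ (1 + 0.0174524) = 2 ÷ 1.0174524 = 1.965694.
ρ_SOR = ω* − 1 ≈ 0.965694.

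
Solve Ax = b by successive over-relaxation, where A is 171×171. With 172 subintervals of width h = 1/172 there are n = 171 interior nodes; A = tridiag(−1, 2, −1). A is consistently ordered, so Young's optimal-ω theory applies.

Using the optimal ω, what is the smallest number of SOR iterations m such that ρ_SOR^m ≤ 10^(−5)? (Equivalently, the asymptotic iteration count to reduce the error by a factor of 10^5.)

m = 316

With n=171, ρ(Jacobi) = cos(π/172) = 0.9998332.
root = sin(π/172) = 0.0182641  (since 1−cos² = sin²).
ω* = 2/(1+0.0182641) = 1.9641270
ρ_SOR = ω* − 1 ≈ 0.9641270.
Need (0.9641270)^m ≤ 10^(−5): m ≥ 5·ln10/|ln 0.9641270| = 11.5129/0.0365323 = 315.143 ⇒ m = 316.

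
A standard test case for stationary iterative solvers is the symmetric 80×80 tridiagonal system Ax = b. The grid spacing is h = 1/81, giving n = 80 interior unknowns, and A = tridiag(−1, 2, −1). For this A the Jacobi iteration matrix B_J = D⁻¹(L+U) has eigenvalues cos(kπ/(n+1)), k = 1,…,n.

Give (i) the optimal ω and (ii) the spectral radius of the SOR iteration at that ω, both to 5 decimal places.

n=80: λ(B_J) = 1 − λ(A)/2 = cos(kπ/81); k=1 gives ρ_J = 0.99925.
√(1 − cos²(π/81)) = sin(π/81) ≈ 0.038775.
Then 2/(1+√(1−ρ_J²)) = 2/(1+0.038775); ω* = 2/1.038775 = 1.92534.
At ω = 1.92534 every |λ(B_ω)| = ω−1, so ρ_SOR = 0.92534.

ω* = 1.92534, ρ_SOR = 0.92534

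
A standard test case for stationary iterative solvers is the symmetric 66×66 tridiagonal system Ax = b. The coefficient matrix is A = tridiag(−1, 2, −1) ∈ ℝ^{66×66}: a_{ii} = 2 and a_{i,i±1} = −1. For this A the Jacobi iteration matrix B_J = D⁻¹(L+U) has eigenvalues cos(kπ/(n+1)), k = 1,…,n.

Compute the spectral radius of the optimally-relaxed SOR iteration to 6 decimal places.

ρ_SOR = 0.910453

n=66: λ(B_J) = 1 − λ(A)/2 = cos(kπ/67); k=1 gives ρ_J = 0.998901.
√(1−ρ_J²) = |sin(π/67)| = 0.0468723
ω* = 2/(1+0.0468723) = 1.910453
Hence ρ(B_{ω*}) = 1.910453 − 1 = 0.910453.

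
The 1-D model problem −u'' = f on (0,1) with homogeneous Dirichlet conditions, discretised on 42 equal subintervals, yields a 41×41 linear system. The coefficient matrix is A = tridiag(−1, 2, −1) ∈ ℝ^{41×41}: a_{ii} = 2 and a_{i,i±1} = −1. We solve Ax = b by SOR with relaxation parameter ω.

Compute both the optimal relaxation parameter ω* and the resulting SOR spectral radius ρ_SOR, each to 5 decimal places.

n=41: λ(B_J) = 1 − λ(A)/2 = cos(kπ/42); k=1 gives ρ_J = 0.99720.
root = sin(π/42) = 0.074730  (since 1−cos² = sin²).
[ω*] 2 ÷ (1 + 0.074730) = 2 ÷ 1.074730 = 1.86093.
[ρ_SOR] ω* − 1 = 0.86093.

ω* = 1.86093, ρ_SOR = 0.86093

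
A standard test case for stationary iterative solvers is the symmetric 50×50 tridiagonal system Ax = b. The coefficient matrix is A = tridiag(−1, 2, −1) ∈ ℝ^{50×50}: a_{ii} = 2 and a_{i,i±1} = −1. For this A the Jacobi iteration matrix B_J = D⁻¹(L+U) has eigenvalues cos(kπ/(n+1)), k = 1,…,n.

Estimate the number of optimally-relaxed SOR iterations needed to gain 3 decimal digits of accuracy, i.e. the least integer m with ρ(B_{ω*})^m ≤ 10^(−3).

½·tridiag(1,0,1) at n=50: λ_k = cos(kπ/51); max |λ| at k=1 ⇒ ρ_J = cos(π/51) ≈ 0.9981033.
1 − cos²(π/51) = sin²(π/51) ⇒ √(1−ρ_J²) = sin(π/51) = 0.0615609.
ω* = 2/(1+0.0615609) = 1.8840181
and ρ(B_{ω*}) = 1.8840181 − 1 = 0.8840181.
ρ_SOR^m ≤ 10^(−3) ⇔ m ≥ 3·ln10/(−ln 0.8840181) = 6.90776/0.123278 = 56.034; m = ⌈56.034⌉ = 57.

m = 57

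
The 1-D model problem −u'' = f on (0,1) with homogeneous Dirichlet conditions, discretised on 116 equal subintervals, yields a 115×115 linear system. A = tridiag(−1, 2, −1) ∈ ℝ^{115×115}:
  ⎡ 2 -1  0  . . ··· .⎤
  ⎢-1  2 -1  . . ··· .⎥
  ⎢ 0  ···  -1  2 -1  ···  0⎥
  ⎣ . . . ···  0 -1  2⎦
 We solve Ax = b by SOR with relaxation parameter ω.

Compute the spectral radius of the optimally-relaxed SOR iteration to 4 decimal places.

½·tridiag(1,0,1) at n=115: λ_k = cos(kπ/116); max |λ| at k=1 ⇒ ρ_J = cos(π/116) ≈ 0.9996.
√(1−ρ_J²) simplifies to sin(π/116) = 0.02708.
[ω*] 2 ÷ (1 + 0.02708) = 2 ÷ 1.02708 = 1.9473.
ρ_SOR = ω* − 1 = 1.9473 − 1 = 0.9473.

ρ_SOR = 0.9473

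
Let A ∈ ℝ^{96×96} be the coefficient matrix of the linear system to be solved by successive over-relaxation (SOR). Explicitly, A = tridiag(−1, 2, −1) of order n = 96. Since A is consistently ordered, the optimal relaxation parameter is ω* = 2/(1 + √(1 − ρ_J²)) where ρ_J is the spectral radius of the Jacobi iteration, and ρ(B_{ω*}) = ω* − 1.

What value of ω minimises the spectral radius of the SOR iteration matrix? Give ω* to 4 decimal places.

With n=96, ρ(Jacobi) = cos(π/97) = 0.9995.
√(1 − cos²(π/97)) = sin(π/97) ≈ 0.03238.
ω* = 2/(1 + 0.03238) = 2/1.03238 = 1.9373.
and ρ(B_{ω*}) = 1.9373 − 1 = 0.9373.

ω* = 1.9373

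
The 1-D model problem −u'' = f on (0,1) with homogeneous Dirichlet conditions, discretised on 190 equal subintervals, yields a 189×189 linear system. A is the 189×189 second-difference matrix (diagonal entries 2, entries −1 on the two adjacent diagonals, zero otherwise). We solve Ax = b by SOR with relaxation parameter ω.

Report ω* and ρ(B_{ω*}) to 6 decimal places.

ω* = 1.967470, ρ_SOR = 0.967470

[ρ_J] n=189: ρ(B_J) = cos(π/(n+1)) = cos(π/190) = 0.999863.
1 − cos²(π/190) = sin²(π/190) ⇒ √(1−ρ_J²) = sin(π/190) = 0.0165339.
ω* = 2/(1+0.0165339) = 1.967470
At ω = 1.967470 every |λ(B_ω)| = ω−1, so ρ_SOR = 0.967470.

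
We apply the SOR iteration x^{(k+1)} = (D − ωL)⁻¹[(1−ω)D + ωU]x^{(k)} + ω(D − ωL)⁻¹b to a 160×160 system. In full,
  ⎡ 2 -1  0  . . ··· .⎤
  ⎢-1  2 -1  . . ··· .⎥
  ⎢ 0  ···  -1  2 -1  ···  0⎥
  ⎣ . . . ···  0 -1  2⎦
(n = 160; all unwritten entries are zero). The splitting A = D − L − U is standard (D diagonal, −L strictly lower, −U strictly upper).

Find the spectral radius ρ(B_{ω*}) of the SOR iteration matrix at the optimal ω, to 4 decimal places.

ρ_SOR = 0.9617

With n=160, ρ(Jacobi) = cos(π/161) = 0.9998.
1 − cos²(π/161) = sin²(π/161) ⇒ √(1−ρ_J²) = sin(π/161) = 0.01951.
Then 2/(1+√(1−ρ_J²)) = 2/(1+0.01951); ω* = 2/1.01951 = 1.9617.
At ω = 1.9617 every |λ(B_ω)| = ω−1, so ρ_SOR = 0.9617.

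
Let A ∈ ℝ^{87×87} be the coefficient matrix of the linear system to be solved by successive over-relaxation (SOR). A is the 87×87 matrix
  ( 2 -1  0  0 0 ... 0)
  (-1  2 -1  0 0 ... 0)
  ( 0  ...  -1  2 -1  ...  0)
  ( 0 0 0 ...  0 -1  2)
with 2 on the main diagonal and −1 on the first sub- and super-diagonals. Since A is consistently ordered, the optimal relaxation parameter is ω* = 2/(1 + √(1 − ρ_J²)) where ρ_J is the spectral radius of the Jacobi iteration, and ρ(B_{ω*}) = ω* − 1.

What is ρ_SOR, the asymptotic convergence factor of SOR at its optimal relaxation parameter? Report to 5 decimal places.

ρ_SOR = 0.93108

n=87: λ(B_J) = 1 − λ(A)/2 = cos(kπ/88); k=1 gives ρ_J = 0.99936.
1 − cos²(π/88) = sin²(π/88) ⇒ √(1−ρ_J²) = sin(π/88) = 0.035692.
ω* = 2/(1 + 0.035692) = 2/1.035692 = 1.93108.
[ρ_SOR] ω* − 1 = 0.93108.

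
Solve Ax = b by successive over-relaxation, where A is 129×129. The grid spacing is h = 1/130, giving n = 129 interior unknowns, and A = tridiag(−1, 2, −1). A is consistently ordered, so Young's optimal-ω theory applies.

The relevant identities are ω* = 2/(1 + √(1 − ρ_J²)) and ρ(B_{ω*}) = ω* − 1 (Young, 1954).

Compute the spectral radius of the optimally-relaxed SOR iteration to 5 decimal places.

ρ_SOR = 0.95281

n=129: λ(B_J) = 1 − λ(A)/2 = cos(kπ/130); k=1 gives ρ_J = 0.99971.
√(1 − cos²(π/130)) = sin(π/130) ≈ 0.024164.
So ω* = 2/1.024164 = 1.95281 (Young).
ρ(B_{ω*}) = ω*−1 = 0.95281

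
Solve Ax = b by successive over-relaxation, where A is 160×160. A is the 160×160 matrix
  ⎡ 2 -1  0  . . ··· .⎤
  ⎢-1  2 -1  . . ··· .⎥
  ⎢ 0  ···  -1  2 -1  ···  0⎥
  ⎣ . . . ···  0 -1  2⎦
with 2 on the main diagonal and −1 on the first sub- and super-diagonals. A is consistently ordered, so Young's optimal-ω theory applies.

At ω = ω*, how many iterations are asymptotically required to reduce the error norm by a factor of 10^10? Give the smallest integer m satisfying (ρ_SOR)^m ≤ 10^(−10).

m = 590

[ρ_J] n=160: ρ(B_J) = cos(π/(n+1)) = cos(π/161) = 0.9998096.
1 − cos²(π/161) = sin²(π/161) ⇒ √(1−ρ_J²) = sin(π/161) = 0.0195118.
ω* = 2 / (1 + 0.0195118) = 2 / 1.0195118 ≈ 1.9617232.
ρ(B_{ω*}) = ω*−1 = 0.9617232
(0.9617232)^m ≤ 10^{−10}  ⇒  m·ln(0.9617232) ≤ −10·ln10  ⇒  m ≥ 589.975  ⇒  m = 590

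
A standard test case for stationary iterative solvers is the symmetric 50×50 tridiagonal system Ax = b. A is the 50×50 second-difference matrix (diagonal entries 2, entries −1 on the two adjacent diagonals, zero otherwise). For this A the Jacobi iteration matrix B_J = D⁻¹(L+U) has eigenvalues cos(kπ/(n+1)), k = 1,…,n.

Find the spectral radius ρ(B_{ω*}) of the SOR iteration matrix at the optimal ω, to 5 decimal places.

n=50: λ(B_J) = 1 − λ(A)/2 = cos(kπ/51); k=1 gives ρ_J = 0.99810.
√(1 − cos²(π/51)) = sin(π/51) ≈ 0.061561.
ω* = 2/(1 + 0.061561) = 2/1.061561 = 1.88402.
ρ(B_{ω*}) = ω*−1 = 0.88402

ρ_SOR = 0.88402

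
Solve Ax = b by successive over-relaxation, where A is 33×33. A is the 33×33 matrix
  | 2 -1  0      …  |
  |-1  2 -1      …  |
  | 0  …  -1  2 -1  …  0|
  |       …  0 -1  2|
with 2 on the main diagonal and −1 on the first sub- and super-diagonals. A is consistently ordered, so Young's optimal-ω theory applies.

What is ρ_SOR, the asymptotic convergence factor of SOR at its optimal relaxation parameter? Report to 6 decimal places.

ρ_SOR = 0.831052

With n=33, ρ(Jacobi) = cos(π/34) = 0.995734.
root = sin(π/34) = 0.0922684  (since 1−cos² = sin²).
ω* = 2/(1+0.0922684) = 1.831052
At ω = 1.831052 every |λ(B_ω)| = ω−1, so ρ_SOR = 0.831052.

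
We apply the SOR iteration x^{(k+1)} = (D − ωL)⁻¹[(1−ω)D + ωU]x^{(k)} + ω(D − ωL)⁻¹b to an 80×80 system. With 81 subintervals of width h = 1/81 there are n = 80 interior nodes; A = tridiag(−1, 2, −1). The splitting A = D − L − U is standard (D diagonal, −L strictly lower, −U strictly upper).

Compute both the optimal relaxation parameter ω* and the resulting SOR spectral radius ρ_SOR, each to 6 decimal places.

With n=80, ρ(Jacobi) = cos(π/81) = 0.999248.
√(1−ρ_J²) simplifies to sin(π/81) = 0.0387754.
ω* = 2/(1 + 0.0387754) = 2/1.0387754 = 1.925344.
ρ(B_{ω*}) = ω*−1 = 0.925344

ω* = 1.925344, ρ_SOR = 0.925344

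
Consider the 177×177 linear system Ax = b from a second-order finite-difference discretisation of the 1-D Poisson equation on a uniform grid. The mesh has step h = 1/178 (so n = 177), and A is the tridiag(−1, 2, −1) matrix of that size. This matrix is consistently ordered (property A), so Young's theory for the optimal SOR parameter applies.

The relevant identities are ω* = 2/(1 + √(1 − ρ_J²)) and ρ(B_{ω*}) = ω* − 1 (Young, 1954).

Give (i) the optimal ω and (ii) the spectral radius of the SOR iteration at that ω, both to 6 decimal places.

ω* = 1.965315, ρ_SOR = 0.965315

ρ_J = max_k |cos(kπ/178)| = cos(π/178) = 0.999844
1 − cos²(π/178) = sin²(π/178) ⇒ √(1−ρ_J²) = sin(π/178) = 0.0176485.
Then 2/(1+√(1−ρ_J²)) = 2/(1+0.0176485); ω* = 2/1.0176485 = 1.965315.
and ρ(B_{ω*}) = 1.965315 − 1 = 0.965315.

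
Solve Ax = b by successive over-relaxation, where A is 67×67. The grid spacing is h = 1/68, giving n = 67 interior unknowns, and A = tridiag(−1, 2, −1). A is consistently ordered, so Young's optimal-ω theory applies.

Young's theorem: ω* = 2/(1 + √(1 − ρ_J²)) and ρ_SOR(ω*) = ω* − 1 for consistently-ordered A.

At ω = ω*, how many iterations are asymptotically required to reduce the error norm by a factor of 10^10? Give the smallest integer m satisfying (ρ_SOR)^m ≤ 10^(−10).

B_J for the 67×67 system has eigenvalues cos(kπ/68); ρ_J = cos(π/68) = 0.9989330.
√(1−ρ_J²) simplifies to sin(π/68) = 0.0461835.
ω* = 2/(1+0.0461835) = 1.9117105
Hence ρ(B_{ω*}) = 1.9117105 − 1 = 0.9117105.
For 10 digits: m = 10·ln10 / (−ln 0.9117105) = 23.0259/0.0924328 = 249.110; round up → m = 250.

m = 250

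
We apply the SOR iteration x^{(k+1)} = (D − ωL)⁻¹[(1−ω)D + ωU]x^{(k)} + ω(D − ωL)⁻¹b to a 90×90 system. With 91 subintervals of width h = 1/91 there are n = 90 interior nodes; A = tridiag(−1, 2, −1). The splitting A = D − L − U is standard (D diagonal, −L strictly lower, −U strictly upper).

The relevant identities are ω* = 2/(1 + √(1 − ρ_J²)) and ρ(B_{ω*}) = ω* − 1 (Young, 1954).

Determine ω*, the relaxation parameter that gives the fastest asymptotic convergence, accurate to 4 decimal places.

ω* = 1.9333

[ρ_J] n=90: ρ(B_J) = cos(π/(n+1)) = cos(π/91) = 0.9994.
√(1−ρ_J²) simplifies to sin(π/91) = 0.03452.
ω* = 2/(1+0.03452) = 1.9333
ρ_SOR = ω* − 1 = 1.9333 − 1 = 0.9333.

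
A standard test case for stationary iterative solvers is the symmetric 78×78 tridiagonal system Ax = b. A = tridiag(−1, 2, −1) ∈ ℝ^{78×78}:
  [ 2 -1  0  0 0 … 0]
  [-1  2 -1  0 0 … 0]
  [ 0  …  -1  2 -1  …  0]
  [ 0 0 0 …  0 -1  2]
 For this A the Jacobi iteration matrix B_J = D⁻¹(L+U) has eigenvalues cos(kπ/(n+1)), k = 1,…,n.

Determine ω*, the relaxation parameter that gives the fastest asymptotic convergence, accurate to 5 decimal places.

ω* = 1.92353

n=78: λ(B_J) = 1 − λ(A)/2 = cos(kπ/79); k=1 gives ρ_J = 0.99921.
√(1−ρ_J²) = |sin(π/79)| = 0.039757
So ω* = 2/1.039757 = 1.92353 (Young).
[ρ_SOR] ω* − 1 = 0.92353.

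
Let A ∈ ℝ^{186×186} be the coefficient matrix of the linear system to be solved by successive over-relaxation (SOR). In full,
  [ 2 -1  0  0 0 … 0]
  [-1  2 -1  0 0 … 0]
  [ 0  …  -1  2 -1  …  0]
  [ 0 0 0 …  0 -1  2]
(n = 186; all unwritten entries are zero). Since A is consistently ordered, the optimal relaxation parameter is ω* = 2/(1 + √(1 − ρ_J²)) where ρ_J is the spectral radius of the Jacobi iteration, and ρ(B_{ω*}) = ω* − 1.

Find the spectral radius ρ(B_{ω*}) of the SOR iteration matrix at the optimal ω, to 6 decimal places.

ρ_SOR = 0.966957

B_J for the 186×186 system has eigenvalues cos(kπ/187); ρ_J = cos(π/187) = 0.999859.
root = sin(π/187) = 0.0167992  (since 1−cos² = sin²).
ω* = 2/(1 + 0.0167992) = 2/1.0167992 = 1.966957.
Hence ρ(B_{ω*}) = 1.966957 − 1 = 0.966957.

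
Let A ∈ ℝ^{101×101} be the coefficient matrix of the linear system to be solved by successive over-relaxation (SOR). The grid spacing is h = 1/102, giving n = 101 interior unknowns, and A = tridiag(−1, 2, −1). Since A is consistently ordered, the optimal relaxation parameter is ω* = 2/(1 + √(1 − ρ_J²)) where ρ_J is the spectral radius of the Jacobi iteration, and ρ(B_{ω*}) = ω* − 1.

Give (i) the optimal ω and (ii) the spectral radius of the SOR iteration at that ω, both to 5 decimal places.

With n=101, ρ(Jacobi) = cos(π/102) = 0.99953.
1 − cos²(π/102) = sin²(π/102) ⇒ √(1−ρ_J²) = sin(π/102) = 0.030795.
ω* = 2/(1 + 0.030795) = 2/1.030795 = 1.94025.
[ρ_SOR] ω* − 1 = 0.94025.

ω* = 1.94025, ρ_SOR = 0.94025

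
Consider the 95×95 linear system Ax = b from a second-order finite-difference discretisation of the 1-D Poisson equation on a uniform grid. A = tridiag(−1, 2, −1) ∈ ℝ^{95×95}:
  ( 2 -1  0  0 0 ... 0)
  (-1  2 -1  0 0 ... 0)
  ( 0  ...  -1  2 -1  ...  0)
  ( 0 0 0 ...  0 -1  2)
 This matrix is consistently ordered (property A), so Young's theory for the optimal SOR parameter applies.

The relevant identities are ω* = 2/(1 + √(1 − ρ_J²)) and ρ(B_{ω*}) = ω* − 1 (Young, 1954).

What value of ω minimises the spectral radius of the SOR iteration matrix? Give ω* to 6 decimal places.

With n=95, ρ(Jacobi) = cos(π/96) = 0.999465.
√(1 − cos²(π/96)) = sin(π/96) ≈ 0.0327191.
ω* = 2 / (1 + 0.0327191) = 2 / 1.0327191 ≈ 1.936635.
Hence ρ(B_{ω*}) = 1.936635 − 1 = 0.936635.

ω* = 1.936635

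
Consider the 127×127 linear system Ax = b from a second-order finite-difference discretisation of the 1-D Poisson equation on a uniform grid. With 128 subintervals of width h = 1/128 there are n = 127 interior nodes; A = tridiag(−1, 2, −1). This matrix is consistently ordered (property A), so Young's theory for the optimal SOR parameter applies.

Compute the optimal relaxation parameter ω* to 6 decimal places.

ω* = 1.952093

n=127: λ(B_J) = 1 − λ(A)/2 = cos(kπ/128); k=1 gives ρ_J = 0.999699.
√(1−ρ_J²) simplifies to sin(π/128) = 0.0245412.
[ω*] 2 ÷ (1 + 0.0245412) = 2 ÷ 1.0245412 = 1.952093.
Hence ρ(B_{ω*}) = 1.952093 − 1 = 0.952093.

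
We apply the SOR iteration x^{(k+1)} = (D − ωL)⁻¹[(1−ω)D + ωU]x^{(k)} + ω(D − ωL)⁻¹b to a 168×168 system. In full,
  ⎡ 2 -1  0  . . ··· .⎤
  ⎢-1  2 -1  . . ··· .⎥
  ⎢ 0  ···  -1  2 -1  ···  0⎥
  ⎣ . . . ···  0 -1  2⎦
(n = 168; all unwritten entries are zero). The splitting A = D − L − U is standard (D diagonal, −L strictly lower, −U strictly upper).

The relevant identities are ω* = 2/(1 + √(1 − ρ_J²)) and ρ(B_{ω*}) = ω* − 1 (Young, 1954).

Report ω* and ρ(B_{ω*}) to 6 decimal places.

ω* = 1.963502, ρ_SOR = 0.963502

½·tridiag(1,0,1) at n=168: λ_k = cos(kπ/169); max |λ| at k=1 ⇒ ρ_J = cos(π/169) ≈ 0.999827.
√(1−ρ_J²) = |sin(π/169)| = 0.0185882
ω* = 2/(1 + 0.0185882) = 2/1.0185882 = 1.963502.
ρ_SOR = ω* − 1 ≈ 0.963502.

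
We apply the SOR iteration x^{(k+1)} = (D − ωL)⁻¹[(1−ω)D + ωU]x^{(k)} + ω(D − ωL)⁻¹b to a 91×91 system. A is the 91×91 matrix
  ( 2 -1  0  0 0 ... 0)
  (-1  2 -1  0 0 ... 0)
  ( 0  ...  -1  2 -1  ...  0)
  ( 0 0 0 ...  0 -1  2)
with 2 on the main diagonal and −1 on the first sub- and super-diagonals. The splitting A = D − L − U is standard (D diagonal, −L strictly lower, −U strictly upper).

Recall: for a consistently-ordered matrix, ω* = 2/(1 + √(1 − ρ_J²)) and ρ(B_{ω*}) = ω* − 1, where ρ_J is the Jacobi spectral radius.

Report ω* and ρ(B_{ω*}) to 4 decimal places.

ω* = 1.9340, ρ_SOR = 0.9340

spectrum of D⁻¹(L+U) = {cos(kπ/92) : 1≤k≤91}; ρ_J = cos(π/92) = 0.9994.
1 − cos²(π/92) = sin²(π/92) ⇒ √(1−ρ_J²) = sin(π/92) = 0.03414.
ω* = 2 / (1 + 0.03414) = 2 / 1.03414 ≈ 1.9340.
ρ_SOR = ω* − 1 ≈ 0.9340.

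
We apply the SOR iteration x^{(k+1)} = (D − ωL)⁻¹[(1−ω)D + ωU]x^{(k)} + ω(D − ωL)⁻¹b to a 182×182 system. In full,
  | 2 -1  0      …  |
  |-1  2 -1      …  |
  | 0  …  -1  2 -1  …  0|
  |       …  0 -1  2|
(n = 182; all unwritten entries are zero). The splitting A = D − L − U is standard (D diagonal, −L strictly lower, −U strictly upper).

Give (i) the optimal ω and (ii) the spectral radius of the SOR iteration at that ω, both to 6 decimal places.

B_J for the 182×182 system has eigenvalues cos(kπ/183); ρ_J = cos(π/183) = 0.999853.
1 − cos²(π/183) = sin²(π/183) ⇒ √(1−ρ_J²) = sin(π/183) = 0.0171663.
[ω*] 2 ÷ (1 + 0.0171663) = 2 ÷ 1.0171663 = 1.966247.
Hence ρ(B_{ω*}) = 1.966247 − 1 = 0.966247.

ω* = 1.966247, ρ_SOR = 0.966247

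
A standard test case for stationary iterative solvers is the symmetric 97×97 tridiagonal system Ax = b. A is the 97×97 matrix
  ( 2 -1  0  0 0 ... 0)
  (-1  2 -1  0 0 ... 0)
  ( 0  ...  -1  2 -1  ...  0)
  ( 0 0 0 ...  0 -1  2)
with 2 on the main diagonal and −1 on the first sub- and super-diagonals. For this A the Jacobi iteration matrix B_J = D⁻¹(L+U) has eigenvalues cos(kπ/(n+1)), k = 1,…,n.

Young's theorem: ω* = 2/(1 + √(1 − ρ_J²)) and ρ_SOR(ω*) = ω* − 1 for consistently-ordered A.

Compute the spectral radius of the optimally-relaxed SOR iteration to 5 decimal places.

ρ_SOR = 0.93789

½·tridiag(1,0,1) at n=97: λ_k = cos(kπ/98); max |λ| at k=1 ⇒ ρ_J = cos(π/98) ≈ 0.99949.
√(1−ρ_J²) = |sin(π/98)| = 0.032052
ω* = 2/(1+0.032052) = 1.93789
At ω = 1.93789 every |λ(B_ω)| = ω−1, so ρ_SOR = 0.93789.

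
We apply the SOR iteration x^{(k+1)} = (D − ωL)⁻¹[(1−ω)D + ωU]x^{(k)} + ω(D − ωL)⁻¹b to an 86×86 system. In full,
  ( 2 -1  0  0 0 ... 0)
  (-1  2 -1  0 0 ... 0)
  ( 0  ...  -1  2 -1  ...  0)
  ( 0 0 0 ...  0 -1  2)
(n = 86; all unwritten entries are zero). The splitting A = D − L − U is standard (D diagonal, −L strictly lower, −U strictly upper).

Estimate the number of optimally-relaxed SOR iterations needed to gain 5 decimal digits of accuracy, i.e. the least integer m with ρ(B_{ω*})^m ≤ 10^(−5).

With n=86, ρ(Jacobi) = cos(π/87) = 0.9993481.
√(1 − cos²(π/87)) = sin(π/87) ≈ 0.0361024.
Young: ω* = 2/(1+√(1−ρ_J²)) = 2/(1+0.0361024) = 2/1.0361024 = 1.9303111.
At ω = 1.9303111 every |λ(B_ω)| = ω−1, so ρ_SOR = 0.9303111.
For 5 digits: m = 5·ln10 / (−ln 0.9303111) = 11.5129/0.0722362 = 159.379; round up → m = 160.

m = 160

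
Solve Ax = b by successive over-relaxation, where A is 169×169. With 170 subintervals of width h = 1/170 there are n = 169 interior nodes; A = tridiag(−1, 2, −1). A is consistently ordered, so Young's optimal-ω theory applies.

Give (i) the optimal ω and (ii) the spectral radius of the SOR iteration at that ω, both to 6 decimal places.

spectrum of D⁻¹(L+U) = {cos(kπ/170) : 1≤k≤169}; ρ_J = cos(π/170) = 0.999829.
√(1−ρ_J²) = |sin(π/170)| = 0.0184789
ω* = 2/(1+0.0184789) = 1.963713
[ρ_SOR] ω* − 1 = 0.963713.

ω* = 1.963713, ρ_SOR = 0.963713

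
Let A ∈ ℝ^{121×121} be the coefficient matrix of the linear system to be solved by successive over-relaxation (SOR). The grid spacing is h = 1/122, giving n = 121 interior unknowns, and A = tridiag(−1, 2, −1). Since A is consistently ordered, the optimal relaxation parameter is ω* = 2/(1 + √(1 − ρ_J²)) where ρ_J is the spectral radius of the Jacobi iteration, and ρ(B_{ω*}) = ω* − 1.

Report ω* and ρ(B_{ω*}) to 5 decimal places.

ω* = 1.94980, ρ_SOR = 0.94980

½·tridiag(1,0,1) at n=121: λ_k = cos(kπ/122); max |λ| at k=1 ⇒ ρ_J = cos(π/122) ≈ 0.99967.
1 − cos²(π/122) = sin²(π/122) ⇒ √(1−ρ_J²) = sin(π/122) = 0.025748.
ω* = 2 / (1 + 0.025748) = 2 / 1.025748 ≈ 1.94980.
ρ_SOR = ω* − 1 = 1.94980 − 1 = 0.94980.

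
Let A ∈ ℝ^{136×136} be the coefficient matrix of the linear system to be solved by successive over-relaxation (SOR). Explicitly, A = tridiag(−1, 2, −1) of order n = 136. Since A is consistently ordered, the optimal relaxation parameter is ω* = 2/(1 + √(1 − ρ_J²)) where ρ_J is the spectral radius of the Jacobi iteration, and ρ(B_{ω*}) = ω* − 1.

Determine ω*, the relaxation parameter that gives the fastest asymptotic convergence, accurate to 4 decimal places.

ω* = 1.9552

ρ_J = max_k |cos(kπ/137)| = cos(π/137) = 0.9997
√(1−ρ_J²) simplifies to sin(π/137) = 0.02293.
ω* = 2/(1+0.02293) = 1.9552
At ω = 1.9552 every |λ(B_ω)| = ω−1, so ρ_SOR = 0.9552.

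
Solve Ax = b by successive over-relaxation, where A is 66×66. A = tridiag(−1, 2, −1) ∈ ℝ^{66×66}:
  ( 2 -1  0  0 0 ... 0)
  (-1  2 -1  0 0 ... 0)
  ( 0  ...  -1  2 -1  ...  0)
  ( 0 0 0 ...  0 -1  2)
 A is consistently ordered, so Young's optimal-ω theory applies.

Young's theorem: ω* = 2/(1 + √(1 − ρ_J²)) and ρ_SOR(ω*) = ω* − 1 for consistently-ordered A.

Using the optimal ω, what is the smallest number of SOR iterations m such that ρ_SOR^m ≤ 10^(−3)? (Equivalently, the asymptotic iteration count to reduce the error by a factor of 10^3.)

[ρ_J] n=66: ρ(B_J) = cos(π/(n+1)) = cos(π/67) = 0.9989009.
root = sin(π/67) = 0.0468723  (since 1−cos² = sin²).
[ω*] 2 ÷ (1 + 0.0468723) = 2 ÷ 1.0468723 = 1.9104527.
ρ_SOR = ω* − 1 ≈ 0.9104527.
(0.9104527)^m ≤ 10^{−3}  ⇒  m·ln(0.9104527) ≤ −3·ln10  ⇒  m ≥ 73.633  ⇒  m = 74

m = 74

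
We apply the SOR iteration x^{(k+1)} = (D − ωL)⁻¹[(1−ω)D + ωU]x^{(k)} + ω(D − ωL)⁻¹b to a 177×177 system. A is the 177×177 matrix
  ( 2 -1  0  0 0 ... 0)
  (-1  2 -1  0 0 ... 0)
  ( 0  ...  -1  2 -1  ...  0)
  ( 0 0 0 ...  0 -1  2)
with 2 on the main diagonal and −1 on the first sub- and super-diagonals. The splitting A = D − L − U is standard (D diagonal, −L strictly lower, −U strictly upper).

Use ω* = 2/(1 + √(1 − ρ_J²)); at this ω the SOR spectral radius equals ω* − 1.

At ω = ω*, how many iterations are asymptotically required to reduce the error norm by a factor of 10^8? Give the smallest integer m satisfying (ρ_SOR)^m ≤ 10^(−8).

½·tridiag(1,0,1) at n=177: λ_k = cos(kπ/178); max |λ| at k=1 ⇒ ρ_J = cos(π/178) ≈ 0.9998443.
√(1−ρ_J²) simplifies to sin(π/178) = 0.0176485.
ω* = 2/(1+0.0176485) = 1.9653151
ρ_SOR = ω* − 1 = 1.9653151 − 1 = 0.9653151.
8·ln10 = 18.4207; −ln(0.9653151) = 0.0353007; m = ⌈18.4207/0.0353007⌉ = ⌈521.823⌉ = 522.

m = 522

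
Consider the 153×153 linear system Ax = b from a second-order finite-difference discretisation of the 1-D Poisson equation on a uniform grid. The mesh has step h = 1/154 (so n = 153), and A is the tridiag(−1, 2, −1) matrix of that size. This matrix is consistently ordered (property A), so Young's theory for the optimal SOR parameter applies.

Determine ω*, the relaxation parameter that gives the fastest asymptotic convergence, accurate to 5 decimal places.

ω* = 1.96002

½·tridiag(1,0,1) at n=153: λ_k = cos(kπ/154); max |λ| at k=1 ⇒ ρ_J = cos(π/154) ≈ 0.99979.
1 − cos²(π/154) = sin²(π/154) ⇒ √(1−ρ_J²) = sin(π/154) = 0.020399.
ω* = 2 / (1 + 0.020399) = 2 / 1.020399 ≈ 1.96002.
ρ(B_{ω*}) = ω*−1 = 0.96002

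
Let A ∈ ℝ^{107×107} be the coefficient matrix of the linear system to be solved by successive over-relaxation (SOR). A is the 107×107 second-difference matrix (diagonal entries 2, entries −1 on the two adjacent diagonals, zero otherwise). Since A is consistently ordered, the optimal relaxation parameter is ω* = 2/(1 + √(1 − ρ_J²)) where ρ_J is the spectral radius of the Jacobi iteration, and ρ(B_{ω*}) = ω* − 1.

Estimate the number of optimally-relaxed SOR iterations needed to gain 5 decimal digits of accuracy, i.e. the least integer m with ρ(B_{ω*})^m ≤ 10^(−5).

n=107: λ(B_J) = 1 − λ(A)/2 = cos(kπ/108); k=1 gives ρ_J = 0.9995770.
√(1−ρ_J²) = |sin(π/108)| = 0.0290847
Then 2/(1+√(1−ρ_J²)) = 2/(1+0.0290847); ω* = 2/1.0290847 = 1.9434746.
ρ_SOR = ω* − 1 = 1.9434746 − 1 = 0.9434746.
ρ_SOR^m ≤ 10^(−5) ⇔ m ≥ 5·ln10/(−ln 0.9434746) = 11.5129/0.0581858 = 197.864; m = ⌈197.864⌉ = 198.

m = 198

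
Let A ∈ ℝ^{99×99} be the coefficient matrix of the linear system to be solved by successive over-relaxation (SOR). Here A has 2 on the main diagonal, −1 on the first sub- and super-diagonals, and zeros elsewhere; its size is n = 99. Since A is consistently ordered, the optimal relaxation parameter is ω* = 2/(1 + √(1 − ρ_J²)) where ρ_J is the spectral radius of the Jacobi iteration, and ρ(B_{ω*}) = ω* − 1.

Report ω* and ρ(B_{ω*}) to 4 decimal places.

ω* = 1.9391, ρ_SOR = 0.9391

n=99: λ(B_J) = 1 − λ(A)/2 = cos(kπ/100); k=1 gives ρ_J = 0.9995.
1 − cos²(π/100) = sin²(π/100) ⇒ √(1−ρ_J²) = sin(π/100) = 0.03141.
ω* = 2 / (1 + 0.03141) = 2 / 1.03141 ≈ 1.9391.
and ρ(B_{ω*}) = 1.9391 − 1 = 0.9391.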